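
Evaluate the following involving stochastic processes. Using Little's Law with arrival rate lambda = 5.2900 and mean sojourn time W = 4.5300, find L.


Little's Law: L = lambda * W
= 5.2900 * 4.5300
= 23.9637

23.9637


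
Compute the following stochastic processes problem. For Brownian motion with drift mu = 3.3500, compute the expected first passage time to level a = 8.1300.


Expected first passage time = a/mu
= 8.1300/3.3500
= 2.4269

2.4269


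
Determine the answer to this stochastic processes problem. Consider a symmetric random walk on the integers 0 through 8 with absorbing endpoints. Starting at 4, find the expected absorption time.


For symmetric RW on 0,...,N with absorbing barriers, E(i) = i*(N-i)
E(4) = 4 * 4 = 16

16


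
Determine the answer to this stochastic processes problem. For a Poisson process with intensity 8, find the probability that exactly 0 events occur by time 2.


P(N(t)=k) = (lambda*t)^k * exp(-lambda*t) / k!
lambda*t = 16
= 16^0 * exp(-16) / 0!
= 1 * 1.1254e-07 / 1
= 1.1254e-07

1.1254e-07


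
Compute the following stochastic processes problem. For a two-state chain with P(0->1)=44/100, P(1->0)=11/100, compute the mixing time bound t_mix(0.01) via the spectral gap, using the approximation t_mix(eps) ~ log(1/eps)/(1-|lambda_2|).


lambda_2 = |1 - p01 - p10| = |1 - 0.4400 - 0.1100| = 0.4500
t_mix ~ log(1/eps)/(1 - |lambda_2|)
= log(100)/(1 - 0.4500) = 4.6052/0.5500
= 8.3730

8.3730


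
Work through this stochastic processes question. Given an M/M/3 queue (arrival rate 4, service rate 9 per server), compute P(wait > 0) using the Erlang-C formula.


a = lambda/mu = 0.4444
rho = a/c = 0.1481
Erlang-C formula applied:
C(c,a) = 0.0110

0.0110


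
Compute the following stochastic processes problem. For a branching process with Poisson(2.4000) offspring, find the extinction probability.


Since mu = 2.4000 > 1, extinction prob q < 1.
Solve s = exp(mu*(s-1)) iteratively.
q = 0.1214

0.1214


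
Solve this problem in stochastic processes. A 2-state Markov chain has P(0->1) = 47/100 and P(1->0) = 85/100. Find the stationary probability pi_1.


Stationary distribution: pi_0 = p10/(p01+p10), pi_1 = p01/(p01+p10)
p01 = 0.4700, p10 = 0.8500
pi_1 = 0.3561

0.3561


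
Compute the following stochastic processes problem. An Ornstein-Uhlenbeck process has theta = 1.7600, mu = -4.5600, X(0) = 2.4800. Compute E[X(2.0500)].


E[X(t)] = mu + (X(0) - mu)*exp(-theta*t)
= -4.5600 + (2.4800 - -4.5600)*exp(-1.7600*2.0500)
= -4.5600 + 7.0400 * 0.0271
= -4.3692

-4.3692


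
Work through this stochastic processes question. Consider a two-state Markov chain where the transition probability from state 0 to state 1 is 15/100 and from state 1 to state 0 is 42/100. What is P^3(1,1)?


Computing P^3 by matrix multiplication.
P = [[0.8500, 0.1500], [0.4200, 0.5800]]
After raising P to the power 3:
P^3(1,1) = 0.3217

0.3217


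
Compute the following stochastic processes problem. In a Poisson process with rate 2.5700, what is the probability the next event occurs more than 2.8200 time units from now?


P(X > t) = exp(-lambda * t)
= exp(-2.5700 * 2.8200)
= exp(-7.2474) = 7.1202e-04

7.1202e-04


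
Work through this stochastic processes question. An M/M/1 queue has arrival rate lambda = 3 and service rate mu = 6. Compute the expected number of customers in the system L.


rho = 3/6 = 0.5000
L = rho/(1-rho)
= 0.5000/0.5000
= 1.0000

1.0000


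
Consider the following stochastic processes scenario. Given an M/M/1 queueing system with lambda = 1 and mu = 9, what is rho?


rho = lambda/mu
= 1/9
= 0.1111

0.1111


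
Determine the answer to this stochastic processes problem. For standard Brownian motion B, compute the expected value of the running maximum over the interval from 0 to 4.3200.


E(max B(s)) = sqrt(2t/pi)
= sqrt(2*4.3200/pi)
= sqrt(2.7502)
= 1.6584

1.6584


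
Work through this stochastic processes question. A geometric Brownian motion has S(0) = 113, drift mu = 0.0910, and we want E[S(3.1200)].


E[S(t)] = S(0) * exp(mu * t)
= 113 * exp(0.0910 * 3.1200)
= 113 * 1.3283
= 150.1009

150.1009


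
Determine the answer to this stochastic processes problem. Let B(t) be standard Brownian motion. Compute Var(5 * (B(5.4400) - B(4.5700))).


Var(alpha*(B(t)-B(s))) = alpha^2 * (t-s)
= 5^2 * (5.4400 - 4.5700)
= 25 * 0.8700
= 21.7500

21.7500


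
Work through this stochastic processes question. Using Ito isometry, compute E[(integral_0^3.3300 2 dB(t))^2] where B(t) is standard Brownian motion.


By Ito isometry: E[(int f dB)^2] = int f^2 dt
= 2^2 * 3.3300
= 4 * 3.3300 = 13.3200

13.3200


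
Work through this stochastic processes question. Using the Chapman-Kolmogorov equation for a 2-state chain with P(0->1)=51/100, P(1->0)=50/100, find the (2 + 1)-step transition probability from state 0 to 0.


P^3 = P^2 * P^1
Computing via matrix multiplication of the transition matrix.
Entry (0,0) of P^3 = 0.4950

0.4950


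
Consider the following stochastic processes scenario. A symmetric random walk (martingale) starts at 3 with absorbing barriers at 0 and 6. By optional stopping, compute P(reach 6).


By optional stopping theorem: E(M at tau) = M(0) = 3
P(hit 6)*6 + P(hit 0)*0 = 3
P(hit 6) = (3 - 0)/(6 - 0) = 1/2 = 0.5000

0.5000


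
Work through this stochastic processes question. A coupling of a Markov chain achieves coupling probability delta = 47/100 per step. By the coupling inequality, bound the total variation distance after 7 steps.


TV distance bound <= (1-delta)^n
= (1 - 0.4700)^7
= 0.5300^7
= 0.0117

0.0117


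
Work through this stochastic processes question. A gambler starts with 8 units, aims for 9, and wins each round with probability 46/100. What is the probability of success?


Gambler's ruin formula:
r = q/p = 0.5400/0.4600 = 1.1739
P(win) = (1 - r^i)/(1 - r^N)
= (1 - 1.1739^8)/(1 - 1.1739^9)
= 0.8060

0.8060


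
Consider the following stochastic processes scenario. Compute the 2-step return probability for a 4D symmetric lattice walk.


P(return in 2 steps) = P(reverse first step) = 1/(2d)
= 1/8
= 0.1250

0.1250


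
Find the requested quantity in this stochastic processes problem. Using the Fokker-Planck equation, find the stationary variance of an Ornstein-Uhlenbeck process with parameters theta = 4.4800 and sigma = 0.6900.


Stationary variance = sigma^2 / (2*theta)
= 0.6900^2 / (2*4.4800)
= 0.4761 / 8.9600
= 0.0531

0.0531


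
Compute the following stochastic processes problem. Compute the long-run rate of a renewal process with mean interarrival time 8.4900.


Long-run renewal rate = 1/E(X)
= 1/8.4900
= 0.1178

0.1178


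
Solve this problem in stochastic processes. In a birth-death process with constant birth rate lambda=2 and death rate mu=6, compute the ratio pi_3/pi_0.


For birth-death process, pi_n/pi_0 = (lambda/mu)^n
= (2/6)^3
= 0.0370

0.0370


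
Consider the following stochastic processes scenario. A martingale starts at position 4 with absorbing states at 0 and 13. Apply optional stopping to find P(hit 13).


By optional stopping theorem: E(M at tau) = M(0) = 4
P(hit 13)*13 + P(hit 0)*0 = 4
P(hit 13) = (4 - 0)/(13 - 0) = 4/13 = 0.3077

0.3077


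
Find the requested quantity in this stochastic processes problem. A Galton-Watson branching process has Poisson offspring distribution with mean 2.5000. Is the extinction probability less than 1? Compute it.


Since mu = 2.5000 > 1, extinction prob q < 1.
Solve s = exp(mu*(s-1)) iteratively.
q = 0.1074

0.1074


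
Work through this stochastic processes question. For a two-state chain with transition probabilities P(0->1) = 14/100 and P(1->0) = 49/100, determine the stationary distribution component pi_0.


Stationary distribution: pi_0 = p10/(p01+p10), pi_1 = p01/(p01+p10)
p01 = 0.1400, p10 = 0.4900
pi_0 = 0.7778

0.7778


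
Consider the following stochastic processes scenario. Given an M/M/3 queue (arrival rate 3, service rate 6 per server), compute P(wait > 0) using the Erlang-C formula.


a = lambda/mu = 0.5000
rho = a/c = 0.1667
Erlang-C formula applied:
C(c,a) = 0.0152

0.0152


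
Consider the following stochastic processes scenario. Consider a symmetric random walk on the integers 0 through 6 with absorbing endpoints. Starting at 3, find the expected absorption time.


For symmetric RW on 0,...,N with absorbing barriers, E(i) = i*(N-i)
E(3) = 3 * 3 = 9

9


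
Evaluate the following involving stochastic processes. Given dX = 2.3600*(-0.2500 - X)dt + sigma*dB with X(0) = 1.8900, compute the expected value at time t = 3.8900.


E[X(t)] = mu + (X(0) - mu)*exp(-theta*t)
= -0.2500 + (1.8900 - -0.2500)*exp(-2.3600*3.8900)
= -0.2500 + 2.1400 * 1.0304e-04
= -0.2498

-0.2498


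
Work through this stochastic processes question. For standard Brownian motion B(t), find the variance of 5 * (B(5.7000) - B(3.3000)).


Var(alpha*(B(t)-B(s))) = alpha^2 * (t-s)
= 5^2 * (5.7000 - 3.3000)
= 25 * 2.4000
= 60.0000

60.0000


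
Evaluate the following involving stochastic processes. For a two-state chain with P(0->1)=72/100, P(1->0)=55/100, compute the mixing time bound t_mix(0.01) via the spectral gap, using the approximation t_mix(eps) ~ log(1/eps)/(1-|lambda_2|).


lambda_2 = |1 - p01 - p10| = |1 - 0.7200 - 0.5500| = 0.2700
t_mix ~ log(1/eps)/(1 - |lambda_2|)
= log(100)/(1 - 0.2700) = 4.6052/0.7300
= 6.3085

6.3085


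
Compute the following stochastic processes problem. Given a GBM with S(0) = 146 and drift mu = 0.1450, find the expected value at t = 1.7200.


E[S(t)] = S(0) * exp(mu * t)
= 146 * exp(0.1450 * 1.7200)
= 146 * 1.2833
= 187.3553

187.3553


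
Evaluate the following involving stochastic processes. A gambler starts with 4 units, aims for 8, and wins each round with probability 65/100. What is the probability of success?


Gambler's ruin formula:
r = q/p = 0.3500/0.6500 = 0.5385
P(win) = (1 - r^i)/(1 - r^N)
= (1 - 0.5385^4)/(1 - 0.5385^8)
= 0.9225

0.9225


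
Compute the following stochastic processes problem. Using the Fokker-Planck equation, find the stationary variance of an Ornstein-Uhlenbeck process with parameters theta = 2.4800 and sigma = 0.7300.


Stationary variance = sigma^2 / (2*theta)
= 0.7300^2 / (2*2.4800)
= 0.5329 / 4.9600
= 0.1074

0.1074


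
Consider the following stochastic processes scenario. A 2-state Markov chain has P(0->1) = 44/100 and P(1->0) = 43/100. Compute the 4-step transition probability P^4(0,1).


Computing P^4 by matrix multiplication.
P = [[0.5600, 0.4400], [0.4300, 0.5700]]
After raising P to the power 4:
P^4(0,1) = 0.5056

0.5056


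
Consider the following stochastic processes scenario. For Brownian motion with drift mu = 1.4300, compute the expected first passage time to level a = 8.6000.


Expected first passage time = a/mu
= 8.6000/1.4300
= 6.0140

6.0140


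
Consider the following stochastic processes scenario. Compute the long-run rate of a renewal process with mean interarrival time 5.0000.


Long-run renewal rate = 1/E(X)
= 1/5.0000
= 0.2000

0.2000


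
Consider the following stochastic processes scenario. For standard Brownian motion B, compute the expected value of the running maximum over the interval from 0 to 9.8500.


E(max B(s)) = sqrt(2t/pi)
= sqrt(2*9.8500/pi)
= sqrt(6.2707)
= 2.5041

2.5041


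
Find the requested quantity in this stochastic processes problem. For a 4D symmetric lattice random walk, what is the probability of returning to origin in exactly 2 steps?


P(return in 2 steps) = P(reverse first step) = 1/(2d)
= 1/8
= 0.1250

0.1250


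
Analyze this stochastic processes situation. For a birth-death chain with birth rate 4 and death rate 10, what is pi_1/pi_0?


For birth-death process, pi_n/pi_0 = (lambda/mu)^n
= (4/10)^1
= 0.4000

0.4000


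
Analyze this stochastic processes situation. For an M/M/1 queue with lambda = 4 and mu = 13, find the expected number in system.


rho = 4/13 = 0.3077
L = rho/(1-rho)
= 0.3077/0.6923
= 0.4444

0.4444


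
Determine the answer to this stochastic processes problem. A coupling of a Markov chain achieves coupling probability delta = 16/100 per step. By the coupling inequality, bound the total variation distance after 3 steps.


TV distance bound <= (1-delta)^n
= (1 - 0.1600)^3
= 0.8400^3
= 0.5927

0.5927


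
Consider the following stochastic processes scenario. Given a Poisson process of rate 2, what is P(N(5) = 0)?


P(N(t)=k) = (lambda*t)^k * exp(-lambda*t) / k!
lambda*t = 10
= 10^0 * exp(-10) / 0!
= 1 * 4.5400e-05 / 1
= 4.5400e-05

4.5400e-05


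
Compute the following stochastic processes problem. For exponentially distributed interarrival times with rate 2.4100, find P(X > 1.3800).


P(X > t) = exp(-lambda * t)
= exp(-2.4100 * 1.3800)
= exp(-3.3258) = 0.0359

0.0359


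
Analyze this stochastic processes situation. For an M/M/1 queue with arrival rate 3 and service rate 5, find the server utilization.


rho = lambda/mu
= 3/5
= 0.6000

0.6000


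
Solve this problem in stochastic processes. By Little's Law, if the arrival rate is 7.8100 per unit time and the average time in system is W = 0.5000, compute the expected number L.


Little's Law: L = lambda * W
= 7.8100 * 0.5000
= 3.9050

3.9050


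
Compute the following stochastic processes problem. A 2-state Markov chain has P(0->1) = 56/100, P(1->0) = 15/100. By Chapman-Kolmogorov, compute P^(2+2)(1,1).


P^4 = P^2 * P^2
Computing via matrix multiplication of the transition matrix.
Entry (1,1) of P^4 = 0.7902

0.7902


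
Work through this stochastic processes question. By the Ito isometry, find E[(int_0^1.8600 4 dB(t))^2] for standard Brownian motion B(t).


By Ito isometry: E[(int f dB)^2] = int f^2 dt
= 4^2 * 1.8600
= 16 * 1.8600 = 29.7600

29.7600


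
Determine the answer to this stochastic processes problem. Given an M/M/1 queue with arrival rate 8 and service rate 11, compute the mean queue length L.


rho = 8/11 = 0.7273
L = rho/(1-rho)
= 0.7273/0.2727
= 2.6667

2.6667


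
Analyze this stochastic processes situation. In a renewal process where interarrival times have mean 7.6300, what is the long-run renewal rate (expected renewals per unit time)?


Long-run renewal rate = 1/E(X)
= 1/7.6300
= 0.1311

0.1311


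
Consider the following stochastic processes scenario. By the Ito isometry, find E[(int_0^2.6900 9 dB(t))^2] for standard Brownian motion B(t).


By Ito isometry: E[(int f dB)^2] = int f^2 dt
= 9^2 * 2.6900
= 81 * 2.6900 = 217.8900

217.8900


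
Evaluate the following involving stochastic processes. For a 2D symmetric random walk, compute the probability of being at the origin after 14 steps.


P = C(14,7)^2 / 4^14
= 3432^2 / 268435456
= 11778624 / 268435456
= 0.0439

0.0439


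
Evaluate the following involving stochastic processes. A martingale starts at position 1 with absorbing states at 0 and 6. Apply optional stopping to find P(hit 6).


By optional stopping theorem: E(M at tau) = M(0) = 1
P(hit 6)*6 + P(hit 0)*0 = 1
P(hit 6) = (1 - 0)/(6 - 0) = 1/6 = 0.1667

0.1667


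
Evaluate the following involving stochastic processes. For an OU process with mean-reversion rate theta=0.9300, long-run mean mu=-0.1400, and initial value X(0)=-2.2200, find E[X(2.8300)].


E[X(t)] = mu + (X(0) - mu)*exp(-theta*t)
= -0.1400 + (-2.2200 - -0.1400)*exp(-0.9300*2.8300)
= -0.1400 + -2.0800 * 0.0719
= -0.2896

-0.2896


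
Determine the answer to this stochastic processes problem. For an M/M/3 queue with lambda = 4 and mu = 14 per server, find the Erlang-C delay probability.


a = lambda/mu = 0.2857
rho = a/c = 0.0952
Erlang-C formula applied:
C(c,a) = 0.0032

0.0032


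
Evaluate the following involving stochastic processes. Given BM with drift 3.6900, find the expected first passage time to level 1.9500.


Expected first passage time = a/mu
= 1.9500/3.6900
= 0.5285

0.5285


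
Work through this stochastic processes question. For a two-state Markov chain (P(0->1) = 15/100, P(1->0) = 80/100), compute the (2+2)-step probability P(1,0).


P^4 = P^2 * P^2
Computing via matrix multiplication of the transition matrix.
Entry (1,0) of P^4 = 0.8421

0.8421


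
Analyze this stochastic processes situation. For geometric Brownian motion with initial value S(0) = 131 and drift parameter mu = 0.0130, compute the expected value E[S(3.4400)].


E[S(t)] = S(0) * exp(mu * t)
= 131 * exp(0.0130 * 3.4400)
= 131 * 1.0457
= 136.9913

136.9913


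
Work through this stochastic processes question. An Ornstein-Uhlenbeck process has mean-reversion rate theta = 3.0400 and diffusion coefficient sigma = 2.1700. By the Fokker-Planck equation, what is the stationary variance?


Stationary variance = sigma^2 / (2*theta)
= 2.1700^2 / (2*3.0400)
= 4.7089 / 6.0800
= 0.7745

0.7745


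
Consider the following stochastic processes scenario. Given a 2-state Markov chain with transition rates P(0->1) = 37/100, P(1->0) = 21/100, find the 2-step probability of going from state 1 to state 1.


Computing P^2 by matrix multiplication.
P = [[0.6300, 0.3700], [0.2100, 0.7900]]
After raising P to the power 2:
P^2(1,1) = 0.7018

0.7018


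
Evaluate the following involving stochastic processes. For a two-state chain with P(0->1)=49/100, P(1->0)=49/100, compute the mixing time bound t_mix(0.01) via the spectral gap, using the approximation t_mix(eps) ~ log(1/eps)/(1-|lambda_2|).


lambda_2 = |1 - p01 - p10| = |1 - 0.4900 - 0.4900| = 0.0200
t_mix ~ log(1/eps)/(1 - |lambda_2|)
= log(100)/(1 - 0.0200) = 4.6052/0.9800
= 4.6992

4.6992


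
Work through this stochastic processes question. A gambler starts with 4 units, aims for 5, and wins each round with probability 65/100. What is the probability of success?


Gambler's ruin formula:
r = q/p = 0.3500/0.6500 = 0.5385
P(win) = (1 - r^i)/(1 - r^N)
= (1 - 0.5385^4)/(1 - 0.5385^5)
= 0.9594

0.9594


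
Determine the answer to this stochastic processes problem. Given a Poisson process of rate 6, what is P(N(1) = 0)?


P(N(t)=k) = (lambda*t)^k * exp(-lambda*t) / k!
lambda*t = 6
= 6^0 * exp(-6) / 0!
= 1 * 0.0025 / 1
= 0.0025

0.0025


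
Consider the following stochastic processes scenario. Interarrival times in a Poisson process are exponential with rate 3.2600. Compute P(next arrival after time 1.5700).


P(X > t) = exp(-lambda * t)
= exp(-3.2600 * 1.5700)
= exp(-5.1182) = 0.0060

0.0060


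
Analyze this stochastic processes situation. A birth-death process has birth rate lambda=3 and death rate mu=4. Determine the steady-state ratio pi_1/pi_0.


For birth-death process, pi_n/pi_0 = (lambda/mu)^n
= (3/4)^1
= 0.7500

0.7500


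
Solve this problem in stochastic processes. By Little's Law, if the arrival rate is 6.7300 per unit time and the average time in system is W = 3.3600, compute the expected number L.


Little's Law: L = lambda * W
= 6.7300 * 3.3600
= 22.6128

22.6128


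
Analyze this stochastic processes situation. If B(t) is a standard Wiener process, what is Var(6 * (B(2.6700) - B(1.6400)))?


Var(alpha*(B(t)-B(s))) = alpha^2 * (t-s)
= 6^2 * (2.6700 - 1.6400)
= 36 * 1.0300
= 37.0800

37.0800


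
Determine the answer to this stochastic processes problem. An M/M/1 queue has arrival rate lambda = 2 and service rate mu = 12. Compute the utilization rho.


rho = lambda/mu
= 2/12
= 0.1667

0.1667


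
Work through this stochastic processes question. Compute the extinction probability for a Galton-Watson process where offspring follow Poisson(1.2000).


Since mu = 1.2000 > 1, extinction prob q < 1.
Solve s = exp(mu*(s-1)) iteratively.
q = 0.6863

0.6863


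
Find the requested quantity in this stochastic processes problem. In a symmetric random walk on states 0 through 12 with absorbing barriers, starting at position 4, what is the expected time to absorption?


For symmetric RW on 0,...,N with absorbing barriers, E(i) = i*(N-i)
E(4) = 4 * 8 = 32

32


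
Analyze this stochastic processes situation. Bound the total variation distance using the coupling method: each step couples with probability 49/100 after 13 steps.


TV distance bound <= (1-delta)^n
= (1 - 0.4900)^13
= 0.5100^13
= 1.5791e-04

1.5791e-04


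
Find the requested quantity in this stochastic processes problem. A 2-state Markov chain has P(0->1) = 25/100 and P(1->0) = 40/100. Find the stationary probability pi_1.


Stationary distribution: pi_0 = p10/(p01+p10), pi_1 = p01/(p01+p10)
p01 = 0.2500, p10 = 0.4000
pi_1 = 0.3846

0.3846


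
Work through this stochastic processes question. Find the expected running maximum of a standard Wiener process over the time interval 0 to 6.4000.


E(max B(s)) = sqrt(2t/pi)
= sqrt(2*6.4000/pi)
= sqrt(4.0744)
= 2.0185

2.0185


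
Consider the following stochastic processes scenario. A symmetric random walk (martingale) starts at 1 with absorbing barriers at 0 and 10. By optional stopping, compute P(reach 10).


By optional stopping theorem: E(M at tau) = M(0) = 1
P(hit 10)*10 + P(hit 0)*0 = 1
P(hit 10) = (1 - 0)/(10 - 0) = 1/10 = 0.1000

0.1000


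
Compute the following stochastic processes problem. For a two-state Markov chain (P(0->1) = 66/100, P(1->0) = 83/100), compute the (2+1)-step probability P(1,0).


P^3 = P^2 * P^1
Computing via matrix multiplication of the transition matrix.
Entry (1,0) of P^3 = 0.6226

0.6226


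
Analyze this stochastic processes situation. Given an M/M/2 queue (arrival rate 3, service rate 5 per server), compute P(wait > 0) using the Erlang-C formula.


a = lambda/mu = 0.6000
rho = a/c = 0.3000
Erlang-C formula applied:
C(c,a) = 0.1385

0.1385


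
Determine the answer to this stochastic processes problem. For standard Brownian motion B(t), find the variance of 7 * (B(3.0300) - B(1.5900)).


Var(alpha*(B(t)-B(s))) = alpha^2 * (t-s)
= 7^2 * (3.0300 - 1.5900)
= 49 * 1.4400
= 70.5600

70.5600


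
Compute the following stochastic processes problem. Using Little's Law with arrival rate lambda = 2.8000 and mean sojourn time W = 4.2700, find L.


Little's Law: L = lambda * W
= 2.8000 * 4.2700
= 11.9560

11.9560


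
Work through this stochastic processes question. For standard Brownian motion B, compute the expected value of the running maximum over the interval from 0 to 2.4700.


E(max B(s)) = sqrt(2t/pi)
= sqrt(2*2.4700/pi)
= sqrt(1.5725)
= 1.2540

1.2540


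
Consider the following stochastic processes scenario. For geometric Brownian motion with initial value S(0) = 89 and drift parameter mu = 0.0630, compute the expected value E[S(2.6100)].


E[S(t)] = S(0) * exp(mu * t)
= 89 * exp(0.0630 * 2.6100)
= 89 * 1.1787
= 104.9062

104.9062


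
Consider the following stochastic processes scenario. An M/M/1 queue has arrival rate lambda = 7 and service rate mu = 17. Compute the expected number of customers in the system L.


rho = 7/17 = 0.4118
L = rho/(1-rho)
= 0.4118/0.5882
= 0.7000

0.7000


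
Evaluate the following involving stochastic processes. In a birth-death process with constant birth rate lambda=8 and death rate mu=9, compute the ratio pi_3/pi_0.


For birth-death process, pi_n/pi_0 = (lambda/mu)^n
= (8/9)^3
= 0.7023

0.7023


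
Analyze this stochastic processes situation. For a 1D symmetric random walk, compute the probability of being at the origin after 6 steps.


P(S(6) = 0) = C(6,3) / 4^3
= 20 / 64
= 0.3125

0.3125


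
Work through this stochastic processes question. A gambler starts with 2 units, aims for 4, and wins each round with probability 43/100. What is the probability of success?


Gambler's ruin formula:
r = q/p = 0.5700/0.4300 = 1.3256
P(win) = (1 - r^i)/(1 - r^N)
= (1 - 1.3256^2)/(1 - 1.3256^4)
= 0.3627

0.3627


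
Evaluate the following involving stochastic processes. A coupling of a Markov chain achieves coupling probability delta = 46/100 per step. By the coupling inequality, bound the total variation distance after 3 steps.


TV distance bound <= (1-delta)^n
= (1 - 0.4600)^3
= 0.5400^3
= 0.1575

0.1575


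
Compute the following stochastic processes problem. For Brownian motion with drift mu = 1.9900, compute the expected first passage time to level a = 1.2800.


Expected first passage time = a/mu
= 1.2800/1.9900
= 0.6432

0.6432


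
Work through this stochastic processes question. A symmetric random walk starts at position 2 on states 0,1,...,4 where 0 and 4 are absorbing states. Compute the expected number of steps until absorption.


For symmetric RW on 0,...,N with absorbing barriers, E(i) = i*(N-i)
E(2) = 2 * 2 = 4

4


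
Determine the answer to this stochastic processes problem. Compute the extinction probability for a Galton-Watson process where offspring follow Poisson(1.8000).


Since mu = 1.8000 > 1, extinction prob q < 1.
Solve s = exp(mu*(s-1)) iteratively.
q = 0.2676

0.2676


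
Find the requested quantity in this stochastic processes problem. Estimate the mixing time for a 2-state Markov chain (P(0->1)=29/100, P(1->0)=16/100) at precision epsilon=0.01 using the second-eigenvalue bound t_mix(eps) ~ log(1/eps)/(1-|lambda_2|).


lambda_2 = |1 - p01 - p10| = |1 - 0.2900 - 0.1600| = 0.5500
t_mix ~ log(1/eps)/(1 - |lambda_2|)
= log(100)/(1 - 0.5500) = 4.6052/0.4500
= 10.2337

10.2337


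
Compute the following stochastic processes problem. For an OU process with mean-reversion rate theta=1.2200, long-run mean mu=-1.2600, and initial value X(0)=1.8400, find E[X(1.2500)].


E[X(t)] = mu + (X(0) - mu)*exp(-theta*t)
= -1.2600 + (1.8400 - -1.2600)*exp(-1.2200*1.2500)
= -1.2600 + 3.1000 * 0.2176
= -0.5854

-0.5854


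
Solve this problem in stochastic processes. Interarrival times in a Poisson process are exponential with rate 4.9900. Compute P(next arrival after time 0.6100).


P(X > t) = exp(-lambda * t)
= exp(-4.9900 * 0.6100)
= exp(-3.0439) = 0.0476

0.0476


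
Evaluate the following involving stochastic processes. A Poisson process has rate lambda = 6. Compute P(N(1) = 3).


P(N(t)=k) = (lambda*t)^k * exp(-lambda*t) / k!
lambda*t = 6
= 6^3 * exp(-6) / 3!
= 216 * 0.0025 / 6
= 0.0892

0.0892


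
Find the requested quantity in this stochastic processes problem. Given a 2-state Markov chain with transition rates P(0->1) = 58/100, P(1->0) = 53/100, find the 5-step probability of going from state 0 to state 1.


Computing P^5 by matrix multiplication.
P = [[0.4200, 0.5800], [0.5300, 0.4700]]
After raising P to the power 5:
P^5(0,1) = 0.5225

0.5225


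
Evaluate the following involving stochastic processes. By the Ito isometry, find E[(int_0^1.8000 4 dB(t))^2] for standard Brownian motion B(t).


By Ito isometry: E[(int f dB)^2] = int f^2 dt
= 4^2 * 1.8000
= 16 * 1.8000 = 28.8000

28.8000


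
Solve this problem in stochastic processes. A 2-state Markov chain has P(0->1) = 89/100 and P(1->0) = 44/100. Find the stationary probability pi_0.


Stationary distribution: pi_0 = p10/(p01+p10), pi_1 = p01/(p01+p10)
p01 = 0.8900, p10 = 0.4400
pi_0 = 0.3308

0.3308


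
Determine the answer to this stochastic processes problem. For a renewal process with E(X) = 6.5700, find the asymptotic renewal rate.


Long-run renewal rate = 1/E(X)
= 1/6.5700
= 0.1522

0.1522


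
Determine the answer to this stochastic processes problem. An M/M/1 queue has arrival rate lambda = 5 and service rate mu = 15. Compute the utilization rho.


rho = lambda/mu
= 5/15
= 0.3333

0.3333


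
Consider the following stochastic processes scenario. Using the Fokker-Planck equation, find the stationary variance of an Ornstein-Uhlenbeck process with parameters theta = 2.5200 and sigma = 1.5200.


Stationary variance = sigma^2 / (2*theta)
= 1.5200^2 / (2*2.5200)
= 2.3104 / 5.0400
= 0.4584

0.4584


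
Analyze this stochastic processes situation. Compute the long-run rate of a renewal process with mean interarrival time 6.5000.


Long-run renewal rate = 1/E(X)
= 1/6.5000
= 0.1538

0.1538


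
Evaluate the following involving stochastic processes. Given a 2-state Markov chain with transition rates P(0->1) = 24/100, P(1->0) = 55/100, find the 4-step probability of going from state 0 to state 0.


Computing P^4 by matrix multiplication.
P = [[0.7600, 0.2400], [0.5500, 0.4500]]
After raising P to the power 4:
P^4(0,0) = 0.6968

0.6968


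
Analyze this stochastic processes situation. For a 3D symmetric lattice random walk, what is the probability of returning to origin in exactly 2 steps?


P(return in 2 steps) = P(reverse first step) = 1/(2d)
= 1/6
= 0.1667

0.1667


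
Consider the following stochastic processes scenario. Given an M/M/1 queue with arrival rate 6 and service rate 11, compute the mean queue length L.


rho = 6/11 = 0.5455
L = rho/(1-rho)
= 0.5455/0.4545
= 1.2000

1.2000


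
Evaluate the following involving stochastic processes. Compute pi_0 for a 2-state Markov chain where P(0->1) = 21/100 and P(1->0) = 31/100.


Stationary distribution: pi_0 = p10/(p01+p10), pi_1 = p01/(p01+p10)
p01 = 0.2100, p10 = 0.3100
pi_0 = 0.5962

0.5962


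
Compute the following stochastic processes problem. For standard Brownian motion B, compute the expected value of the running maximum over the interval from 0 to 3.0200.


E(max B(s)) = sqrt(2t/pi)
= sqrt(2*3.0200/pi)
= sqrt(1.9226)
= 1.3866

1.3866


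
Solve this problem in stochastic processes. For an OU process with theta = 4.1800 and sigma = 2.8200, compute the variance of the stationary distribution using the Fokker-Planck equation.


Stationary variance = sigma^2 / (2*theta)
= 2.8200^2 / (2*4.1800)
= 7.9524 / 8.3600
= 0.9512

0.9512


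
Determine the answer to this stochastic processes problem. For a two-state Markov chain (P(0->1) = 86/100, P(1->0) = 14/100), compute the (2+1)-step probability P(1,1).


P^3 = P^2 * P^1
Computing via matrix multiplication of the transition matrix.
Entry (1,1) of P^3 = 0.8600

0.8600


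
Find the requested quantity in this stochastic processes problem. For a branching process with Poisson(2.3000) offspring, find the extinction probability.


Since mu = 2.3000 > 1, extinction prob q < 1.
Solve s = exp(mu*(s-1)) iteratively.
q = 0.1376

0.1376


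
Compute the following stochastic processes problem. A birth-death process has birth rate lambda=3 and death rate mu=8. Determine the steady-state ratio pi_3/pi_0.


For birth-death process, pi_n/pi_0 = (lambda/mu)^n
= (3/8)^3
= 0.0527

0.0527


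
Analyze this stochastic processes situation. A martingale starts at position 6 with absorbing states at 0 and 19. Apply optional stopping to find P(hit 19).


By optional stopping theorem: E(M at tau) = M(0) = 6
P(hit 19)*19 + P(hit 0)*0 = 6
P(hit 19) = (6 - 0)/(19 - 0) = 6/19 = 0.3158

0.3158


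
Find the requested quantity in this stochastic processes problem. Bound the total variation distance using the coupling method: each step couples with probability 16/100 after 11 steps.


TV distance bound <= (1-delta)^n
= (1 - 0.1600)^11
= 0.8400^11
= 0.1469

0.1469


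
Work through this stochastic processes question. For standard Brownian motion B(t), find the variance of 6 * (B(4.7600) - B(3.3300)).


Var(alpha*(B(t)-B(s))) = alpha^2 * (t-s)
= 6^2 * (4.7600 - 3.3300)
= 36 * 1.4300
= 51.4800

51.4800


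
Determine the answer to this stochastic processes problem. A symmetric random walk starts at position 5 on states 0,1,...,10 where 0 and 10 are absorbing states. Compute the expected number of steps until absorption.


For symmetric RW on 0,...,N with absorbing barriers, E(i) = i*(N-i)
E(5) = 5 * 5 = 25

25


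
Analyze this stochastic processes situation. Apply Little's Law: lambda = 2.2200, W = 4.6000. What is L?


Little's Law: L = lambda * W
= 2.2200 * 4.6000
= 10.2120

10.2120


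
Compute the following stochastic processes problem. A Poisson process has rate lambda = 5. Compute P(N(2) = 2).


P(N(t)=k) = (lambda*t)^k * exp(-lambda*t) / k!
lambda*t = 10
= 10^2 * exp(-10) / 2!
= 100 * 4.5400e-05 / 2
= 0.0023

0.0023


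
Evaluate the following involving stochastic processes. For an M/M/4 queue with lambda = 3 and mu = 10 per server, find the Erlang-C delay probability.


a = lambda/mu = 0.3000
rho = a/c = 0.0750
Erlang-C formula applied:
C(c,a) = 2.7030e-04

2.7030e-04


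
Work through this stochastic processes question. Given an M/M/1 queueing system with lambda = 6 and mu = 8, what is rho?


rho = lambda/mu
= 6/8
= 0.7500

0.7500


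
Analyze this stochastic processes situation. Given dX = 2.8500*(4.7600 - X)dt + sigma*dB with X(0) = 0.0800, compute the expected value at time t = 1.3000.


E[X(t)] = mu + (X(0) - mu)*exp(-theta*t)
= 4.7600 + (0.0800 - 4.7600)*exp(-2.8500*1.3000)
= 4.7600 + -4.6800 * 0.0246
= 4.6449

4.6449


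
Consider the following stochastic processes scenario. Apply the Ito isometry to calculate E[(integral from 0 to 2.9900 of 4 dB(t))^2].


By Ito isometry: E[(int f dB)^2] = int f^2 dt
= 4^2 * 2.9900
= 16 * 2.9900 = 47.8400

47.8400


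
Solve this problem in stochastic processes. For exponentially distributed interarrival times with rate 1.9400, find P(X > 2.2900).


P(X > t) = exp(-lambda * t)
= exp(-1.9400 * 2.2900)
= exp(-4.4426) = 0.0118

0.0118


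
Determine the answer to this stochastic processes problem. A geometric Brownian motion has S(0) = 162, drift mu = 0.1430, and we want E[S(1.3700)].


E[S(t)] = S(0) * exp(mu * t)
= 162 * exp(0.1430 * 1.3700)
= 162 * 1.2164
= 197.0596

197.0596


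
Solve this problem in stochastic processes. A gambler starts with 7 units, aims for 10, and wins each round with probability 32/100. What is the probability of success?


Gambler's ruin formula:
r = q/p = 0.6800/0.3200 = 2.1250
P(win) = (1 - r^i)/(1 - r^N)
= (1 - 2.1250^7)/(1 - 2.1250^10)
= 0.1037

0.1037


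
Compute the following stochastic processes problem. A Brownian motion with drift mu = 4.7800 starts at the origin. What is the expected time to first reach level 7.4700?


Expected first passage time = a/mu
= 7.4700/4.7800
= 1.5628

1.5628


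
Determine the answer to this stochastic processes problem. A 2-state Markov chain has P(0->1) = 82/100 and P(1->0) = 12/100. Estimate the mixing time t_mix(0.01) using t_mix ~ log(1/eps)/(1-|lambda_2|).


lambda_2 = |1 - p01 - p10| = |1 - 0.8200 - 0.1200| = 0.0600
t_mix ~ log(1/eps)/(1 - |lambda_2|)
= log(100)/(1 - 0.0600) = 4.6052/0.9400
= 4.8991

4.8991


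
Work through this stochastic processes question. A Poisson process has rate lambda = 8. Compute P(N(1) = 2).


P(N(t)=k) = (lambda*t)^k * exp(-lambda*t) / k!
lambda*t = 8
= 8^2 * exp(-8) / 2!
= 64 * 3.3546e-04 / 2
= 0.0107

0.0107


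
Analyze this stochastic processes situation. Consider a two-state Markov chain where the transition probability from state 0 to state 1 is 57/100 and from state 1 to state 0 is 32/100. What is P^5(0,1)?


Computing P^5 by matrix multiplication.
P = [[0.4300, 0.5700], [0.3200, 0.6800]]
After raising P to the power 5:
P^5(0,1) = 0.6404

0.6404


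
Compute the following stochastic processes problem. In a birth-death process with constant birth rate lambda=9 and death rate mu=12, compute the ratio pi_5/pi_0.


For birth-death process, pi_n/pi_0 = (lambda/mu)^n
= (9/12)^5
= 0.2373

0.2373


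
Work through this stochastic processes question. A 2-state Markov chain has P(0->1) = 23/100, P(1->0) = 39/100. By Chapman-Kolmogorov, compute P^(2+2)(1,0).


P^4 = P^2 * P^2
Computing via matrix multiplication of the transition matrix.
Entry (1,0) of P^4 = 0.6159

0.6159


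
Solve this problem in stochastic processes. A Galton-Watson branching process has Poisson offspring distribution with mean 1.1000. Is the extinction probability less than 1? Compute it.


Since mu = 1.1000 > 1, extinction prob q < 1.
Solve s = exp(mu*(s-1)) iteratively.
q = 0.8239

0.8239


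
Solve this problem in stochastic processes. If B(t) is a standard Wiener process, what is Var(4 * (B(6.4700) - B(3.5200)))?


Var(alpha*(B(t)-B(s))) = alpha^2 * (t-s)
= 4^2 * (6.4700 - 3.5200)
= 16 * 2.9500
= 47.2000

47.2000


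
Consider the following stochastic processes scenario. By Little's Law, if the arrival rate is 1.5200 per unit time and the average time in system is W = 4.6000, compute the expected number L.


Little's Law: L = lambda * W
= 1.5200 * 4.6000
= 6.9920

6.9920


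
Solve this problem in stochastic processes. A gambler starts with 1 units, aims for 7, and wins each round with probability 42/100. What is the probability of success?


Gambler's ruin formula:
r = q/p = 0.5800/0.4200 = 1.3810
P(win) = (1 - r^i)/(1 - r^N)
= (1 - 1.3810^1)/(1 - 1.3810^7)
= 0.0444

0.0444


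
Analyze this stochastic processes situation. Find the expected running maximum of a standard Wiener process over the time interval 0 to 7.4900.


E(max B(s)) = sqrt(2t/pi)
= sqrt(2*7.4900/pi)
= sqrt(4.7683)
= 2.1836

2.1836


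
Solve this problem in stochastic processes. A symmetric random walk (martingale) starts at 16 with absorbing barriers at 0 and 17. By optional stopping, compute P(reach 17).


By optional stopping theorem: E(M at tau) = M(0) = 16
P(hit 17)*17 + P(hit 0)*0 = 16
P(hit 17) = (16 - 0)/(17 - 0) = 16/17 = 0.9412

0.9412


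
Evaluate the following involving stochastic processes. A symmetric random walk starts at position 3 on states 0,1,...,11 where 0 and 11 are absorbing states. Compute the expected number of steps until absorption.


For symmetric RW on 0,...,N with absorbing barriers, E(i) = i*(N-i)
E(3) = 3 * 8 = 24

24


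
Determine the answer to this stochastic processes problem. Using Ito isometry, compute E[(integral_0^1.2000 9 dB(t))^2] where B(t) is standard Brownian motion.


By Ito isometry: E[(int f dB)^2] = int f^2 dt
= 9^2 * 1.2000
= 81 * 1.2000 = 97.2000

97.2000


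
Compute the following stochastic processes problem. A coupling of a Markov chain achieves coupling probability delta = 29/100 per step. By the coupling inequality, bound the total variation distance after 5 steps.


TV distance bound <= (1-delta)^n
= (1 - 0.2900)^5
= 0.7100^5
= 0.1804

0.1804


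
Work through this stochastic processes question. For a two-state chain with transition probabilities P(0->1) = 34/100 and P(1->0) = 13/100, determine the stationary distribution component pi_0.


Stationary distribution: pi_0 = p10/(p01+p10), pi_1 = p01/(p01+p10)
p01 = 0.3400, p10 = 0.1300
pi_0 = 0.2766

0.2766


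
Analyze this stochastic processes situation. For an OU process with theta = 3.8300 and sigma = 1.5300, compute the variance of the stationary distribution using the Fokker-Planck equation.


Stationary variance = sigma^2 / (2*theta)
= 1.5300^2 / (2*3.8300)
= 2.3409 / 7.6600
= 0.3056

0.3056


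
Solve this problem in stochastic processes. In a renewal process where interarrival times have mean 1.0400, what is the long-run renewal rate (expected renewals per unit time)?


Long-run renewal rate = 1/E(X)
= 1/1.0400
= 0.9615

0.9615


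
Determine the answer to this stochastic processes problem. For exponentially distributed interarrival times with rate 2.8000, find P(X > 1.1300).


P(X > t) = exp(-lambda * t)
= exp(-2.8000 * 1.1300)
= exp(-3.1640) = 0.0423

0.0423


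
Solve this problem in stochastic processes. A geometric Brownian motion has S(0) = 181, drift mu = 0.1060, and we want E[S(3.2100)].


E[S(t)] = S(0) * exp(mu * t)
= 181 * exp(0.1060 * 3.2100)
= 181 * 1.4053
= 254.3616

254.3616


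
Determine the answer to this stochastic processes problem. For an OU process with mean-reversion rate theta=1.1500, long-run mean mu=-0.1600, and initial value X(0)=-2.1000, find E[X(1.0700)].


E[X(t)] = mu + (X(0) - mu)*exp(-theta*t)
= -0.1600 + (-2.1000 - -0.1600)*exp(-1.1500*1.0700)
= -0.1600 + -1.9400 * 0.2921
= -0.7268

-0.7268


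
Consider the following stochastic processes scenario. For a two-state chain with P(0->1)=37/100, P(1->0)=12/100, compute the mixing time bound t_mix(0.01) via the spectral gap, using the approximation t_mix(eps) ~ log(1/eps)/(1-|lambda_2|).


lambda_2 = |1 - p01 - p10| = |1 - 0.3700 - 0.1200| = 0.5100
t_mix ~ log(1/eps)/(1 - |lambda_2|)
= log(100)/(1 - 0.5100) = 4.6052/0.4900
= 9.3983

9.3983
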